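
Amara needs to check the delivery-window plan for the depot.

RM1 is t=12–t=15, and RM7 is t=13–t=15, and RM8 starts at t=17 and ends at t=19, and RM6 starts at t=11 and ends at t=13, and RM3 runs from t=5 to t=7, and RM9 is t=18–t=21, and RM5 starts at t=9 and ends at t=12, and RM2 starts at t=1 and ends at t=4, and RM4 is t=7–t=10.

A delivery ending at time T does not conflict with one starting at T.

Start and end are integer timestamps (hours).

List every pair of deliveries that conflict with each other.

RM1 & RM6, RM1 & RM7, RM4 & RM5, RM5 & RM6, RM8 & RM9

Two intervals overlap when each starts before the other ends.
Sorted by start: RM2, RM3, RM4, RM5, RM6, RM1, RM7, RM8, RM9.
RM3 starts after RM2 ends, so RM2 has no further overlaps.
RM4 starts exactly when RM3 ends (back-to-back, no overlap), so RM3 has no further overlaps.
RM5 starts before RM4 ends → RM4 and RM5 overlap.
RM6 starts after RM4 ends, so RM4 has no further overlaps.
RM6 starts before RM5 ends → RM5 and RM6 overlap.
RM1 starts exactly when RM5 ends (back-to-back, no overlap), so RM5 has no further overlaps.
RM1 starts before RM6 ends → RM6 and RM1 overlap.
RM7 starts exactly when RM6 ends (back-to-back, no overlap), so RM6 has no further overlaps.
RM7 starts before RM1 ends → RM1 and RM7 overlap.
RM8 starts after RM1 ends, so RM1 has no further overlaps.
RM8 starts after RM7 ends, so RM7 has no further overlaps.
RM9 starts before RM8 ends → RM8 and RM9 overlap.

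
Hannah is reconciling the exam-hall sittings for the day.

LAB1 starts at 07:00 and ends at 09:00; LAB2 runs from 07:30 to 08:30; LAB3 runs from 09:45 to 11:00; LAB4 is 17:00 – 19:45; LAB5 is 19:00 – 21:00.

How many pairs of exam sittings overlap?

Sorted by start: LAB1, LAB2, LAB3, LAB4, LAB5.
LAB2 starts before LAB1 ends → LAB1 and LAB2 overlap.
LAB3 starts after LAB1 ends — done with LAB1.
LAB3 starts after LAB2 ends — done with LAB2.
LAB4 starts after LAB3 ends — done with LAB3.
LAB5 starts before LAB4 ends → LAB4 and LAB5 overlap.
Overlapping pairs: LAB1 & LAB2, LAB4 & LAB5 — 2 in total.

2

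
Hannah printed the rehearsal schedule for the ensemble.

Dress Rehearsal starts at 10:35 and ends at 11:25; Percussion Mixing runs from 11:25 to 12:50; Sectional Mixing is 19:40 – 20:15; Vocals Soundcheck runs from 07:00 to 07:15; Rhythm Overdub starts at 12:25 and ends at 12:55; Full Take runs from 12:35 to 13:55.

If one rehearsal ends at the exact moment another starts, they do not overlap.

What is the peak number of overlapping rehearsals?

Sort all start/end points and keep a running count:
07:00 start Vocals Soundcheck → 1
07:15 end Vocals Soundcheck → 0
10:35 start Dress Rehearsal → 1
11:25 end Dress Rehearsal → 0
11:25 start Percussion Mixing → 1
12:25 start Rhythm Overdub → 2
12:35 start Full Take → 3
12:50 end Percussion Mixing → 2
12:55 end Rhythm Overdub → 1
13:55 end Full Take → 0
19:40 start Sectional Mixing → 1
20:15 end Sectional Mixing → 0
Peak is 3, at 12:35 (Full Take, Percussion Mixing, Rhythm Overdub).

3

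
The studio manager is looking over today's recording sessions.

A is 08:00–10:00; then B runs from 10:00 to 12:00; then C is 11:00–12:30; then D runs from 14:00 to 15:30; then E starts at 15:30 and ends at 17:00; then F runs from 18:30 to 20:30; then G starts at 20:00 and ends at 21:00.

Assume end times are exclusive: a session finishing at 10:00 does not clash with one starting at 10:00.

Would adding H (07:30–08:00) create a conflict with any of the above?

A: starts 08:00 at or after H ends 08:00 → clear.
B: starts 10:00 at or after H ends 08:00 → clear.
C: starts 11:00 at or after H ends 08:00 → clear.
D: starts 14:00 at or after H ends 08:00 → clear.
E: starts 15:30 at or after H ends 08:00 → clear.
F: starts 18:30 at or after H ends 08:00 → clear.
G: starts 20:00 at or after H ends 08:00 → clear.

No — it doesn't clash with anything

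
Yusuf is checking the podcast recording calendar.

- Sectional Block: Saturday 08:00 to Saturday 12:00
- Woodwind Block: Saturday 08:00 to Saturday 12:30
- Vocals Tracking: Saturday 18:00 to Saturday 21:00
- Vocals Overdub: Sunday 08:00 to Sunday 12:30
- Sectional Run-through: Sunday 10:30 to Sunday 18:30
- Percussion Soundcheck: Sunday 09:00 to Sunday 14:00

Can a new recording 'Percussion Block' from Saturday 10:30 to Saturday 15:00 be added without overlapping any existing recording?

No — it overlaps Sectional Block, Woodwind Block

Sectional Block: starts Saturday 08:00 before Percussion Block ends Saturday 15:00, and ends Saturday 12:00 after Percussion Block starts Saturday 10:30 → overlap.
Woodwind Block: starts Saturday 08:00 before Percussion Block ends Saturday 15:00, and ends Saturday 12:30 after Percussion Block starts Saturday 10:30 → overlap.
Vocals Tracking: starts Saturday 18:00 at or after Percussion Block ends Saturday 15:00 → clear.
Vocals Overdub: starts Sunday 08:00 at or after Percussion Block ends Saturday 15:00 → clear.
Percussion Soundcheck: starts Sunday 09:00 at or after Percussion Block ends Saturday 15:00 → clear.
Sectional Run-through: starts Sunday 10:30 at or after Percussion Block ends Saturday 15:00 → clear.
Percussion Block overlaps Sectional Block, Woodwind Block.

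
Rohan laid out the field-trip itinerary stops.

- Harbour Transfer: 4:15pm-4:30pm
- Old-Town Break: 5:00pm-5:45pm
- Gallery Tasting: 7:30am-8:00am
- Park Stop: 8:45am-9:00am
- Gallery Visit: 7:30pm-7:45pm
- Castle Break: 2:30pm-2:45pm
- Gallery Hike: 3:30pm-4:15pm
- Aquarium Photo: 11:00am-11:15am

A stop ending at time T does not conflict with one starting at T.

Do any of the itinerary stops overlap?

No

Check each pair: they overlap iff neither finishes before the other starts.
Sorted by start: Gallery Tasting, Park Stop, Aquarium Photo, Castle Break, Gallery Hike, Harbour Transfer, Old-Town Break, Gallery Visit.
Park Stop starts after Gallery Tasting ends, so Gallery Tasting has no further overlaps.
Aquarium Photo starts after Park Stop ends, so Park Stop has no further overlaps.
Castle Break starts after Aquarium Photo ends, so Aquarium Photo has no further overlaps.
Gallery Hike starts after Castle Break ends, so Castle Break has no further overlaps.
Harbour Transfer starts exactly when Gallery Hike ends (back-to-back, no overlap), so Gallery Hike has no further overlaps.
Old-Town Break starts after Harbour Transfer ends, so Harbour Transfer has no further overlaps.
Gallery Visit starts after Old-Town Break ends.
Every pair is clear; the schedule has no overlaps.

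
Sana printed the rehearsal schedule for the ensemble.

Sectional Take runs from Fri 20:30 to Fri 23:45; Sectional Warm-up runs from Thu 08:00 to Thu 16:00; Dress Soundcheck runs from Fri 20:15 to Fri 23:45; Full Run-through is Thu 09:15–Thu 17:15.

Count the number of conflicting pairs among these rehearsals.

2

Sorted by start: Sectional Warm-up, Full Run-through, Dress Soundcheck, Sectional Take.
Full Run-through starts before Sectional Warm-up ends → Sectional Warm-up and Full Run-through overlap.
Dress Soundcheck starts after Sectional Warm-up ends, so nothing later overlaps Sectional Warm-up either.
Dress Soundcheck starts after Full Run-through ends, so nothing later overlaps Full Run-through either.
Sectional Take starts before Dress Soundcheck ends → Dress Soundcheck and Sectional Take overlap.
Overlapping pairs: Dress Soundcheck & Sectional Take, Full Run-through & Sectional Warm-up — 2 in total.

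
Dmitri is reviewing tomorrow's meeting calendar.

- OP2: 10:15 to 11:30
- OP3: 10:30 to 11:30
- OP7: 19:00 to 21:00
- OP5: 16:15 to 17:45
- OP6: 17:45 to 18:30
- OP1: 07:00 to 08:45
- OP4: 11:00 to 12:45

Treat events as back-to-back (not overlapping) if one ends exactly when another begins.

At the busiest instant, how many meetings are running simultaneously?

3

Sort all start/end points and keep a running count:
07:00 start OP1 → 1
08:45 end OP1 → 0
10:15 start OP2 → 1
10:30 start OP3 → 2
11:00 start OP4 → 3
11:30 end OP2 → 2
11:30 end OP3 → 1
12:45 end OP4 → 0
16:15 start OP5 → 1
17:45 end OP5 → 0
17:45 start OP6 → 1
18:30 end OP6 → 0
19:00 start OP7 → 1
21:00 end OP7 → 0
Peak is 3, at 11:00 (OP2, OP3, OP4).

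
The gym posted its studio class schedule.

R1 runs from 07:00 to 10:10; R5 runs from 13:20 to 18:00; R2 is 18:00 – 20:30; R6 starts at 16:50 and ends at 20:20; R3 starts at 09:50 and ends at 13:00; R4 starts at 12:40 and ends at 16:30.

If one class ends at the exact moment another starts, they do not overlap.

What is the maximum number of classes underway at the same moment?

Sweep the timeline, counting +1 at each start and −1 at each end (ends before starts at a tie):
07:00 start R1 → 1
09:50 start R3 → 2
10:10 end R1 → 1
12:40 start R4 → 2
13:00 end R3 → 1
13:20 start R5 → 2
16:30 end R4 → 1
16:50 start R6 → 2
18:00 end R5 → 1
18:00 start R2 → 2
20:20 end R6 → 1
20:30 end R2 → 0
Peak is 2, at 09:50 (R1, R3).

2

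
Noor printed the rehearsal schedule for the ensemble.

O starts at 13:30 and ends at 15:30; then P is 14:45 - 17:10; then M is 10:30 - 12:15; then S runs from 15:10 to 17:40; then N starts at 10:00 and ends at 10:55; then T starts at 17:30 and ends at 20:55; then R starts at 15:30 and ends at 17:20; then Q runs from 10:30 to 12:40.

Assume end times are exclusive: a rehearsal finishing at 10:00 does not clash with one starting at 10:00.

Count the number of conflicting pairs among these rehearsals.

9

Two intervals overlap when each starts before the other ends.
Sorted by start: N, M, Q, O, P, S, R, T.
M starts before N ends → N and M overlap.
Q starts before N ends → N and Q overlap.
O starts after N ends, so N has no further overlaps.
Q starts before M ends → M and Q overlap.
O starts after M ends, so M has no further overlaps.
O starts after Q ends, so Q has no further overlaps.
P starts before O ends → O and P overlap.
S starts before O ends → O and S overlap.
R starts exactly when O ends (back-to-back, no overlap), so O has no further overlaps.
S starts before P ends → P and S overlap.
R starts before P ends → P and R overlap.
T starts after P ends.
R starts before S ends → S and R overlap.
T starts before S ends → S and T overlap.
T starts after R ends.
Overlapping pairs: M & N, M & Q, N & Q, O & P, O & S, P & R, P & S, R & S, S & T — 9 in total.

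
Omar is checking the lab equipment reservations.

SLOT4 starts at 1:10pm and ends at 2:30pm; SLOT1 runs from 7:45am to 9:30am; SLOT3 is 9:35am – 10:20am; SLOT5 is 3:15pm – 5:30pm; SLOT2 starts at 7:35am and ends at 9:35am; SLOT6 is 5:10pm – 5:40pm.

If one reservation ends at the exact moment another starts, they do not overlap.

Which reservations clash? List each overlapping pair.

SLOT1 & SLOT2, SLOT5 & SLOT6

Two intervals overlap when each starts before the other ends.
Sorted by start: SLOT2, SLOT1, SLOT3, SLOT4, SLOT5, SLOT6.
SLOT1 starts before SLOT2 ends → SLOT2 and SLOT1 overlap.
SLOT3 starts exactly when SLOT2 ends (back-to-back, no overlap), so SLOT2 has no further overlaps.
SLOT3 starts after SLOT1 ends, so SLOT1 has no further overlaps.
SLOT4 starts after SLOT3 ends, so SLOT3 has no further overlaps.
SLOT5 starts after SLOT4 ends, so SLOT4 has no further overlaps.
SLOT6 starts before SLOT5 ends → SLOT5 and SLOT6 overlap.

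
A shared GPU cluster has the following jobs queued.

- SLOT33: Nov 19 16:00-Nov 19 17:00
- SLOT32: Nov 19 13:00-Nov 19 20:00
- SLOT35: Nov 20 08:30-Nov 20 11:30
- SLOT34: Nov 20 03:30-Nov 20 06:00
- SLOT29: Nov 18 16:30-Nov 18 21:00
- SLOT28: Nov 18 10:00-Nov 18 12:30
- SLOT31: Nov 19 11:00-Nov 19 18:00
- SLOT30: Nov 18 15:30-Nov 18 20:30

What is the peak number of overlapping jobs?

Walk through starts and ends in time order (an end at T is processed before a start at T):
Nov 18 10:00 start SLOT28 → 1
Nov 18 12:30 end SLOT28 → 0
Nov 18 15:30 start SLOT30 → 1
Nov 18 16:30 start SLOT29 → 2
Nov 18 20:30 end SLOT30 → 1
Nov 18 21:00 end SLOT29 → 0
Nov 19 11:00 start SLOT31 → 1
Nov 19 13:00 start SLOT32 → 2
Nov 19 16:00 start SLOT33 → 3
Nov 19 17:00 end SLOT33 → 2
Nov 19 18:00 end SLOT31 → 1
Nov 19 20:00 end SLOT32 → 0
Nov 20 03:30 start SLOT34 → 1
Nov 20 06:00 end SLOT34 → 0
Nov 20 08:30 start SLOT35 → 1
Nov 20 11:30 end SLOT35 → 0
Peak is 3, at Nov 19 16:00 (SLOT31, SLOT32, SLOT33).

3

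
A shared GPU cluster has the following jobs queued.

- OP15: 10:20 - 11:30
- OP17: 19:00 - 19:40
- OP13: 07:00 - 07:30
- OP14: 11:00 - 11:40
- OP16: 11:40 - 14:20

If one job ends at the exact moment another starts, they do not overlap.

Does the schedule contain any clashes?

Yes

Sorted by start: OP13, OP15, OP14, OP16, OP17.
OP15 starts after OP13 ends, so OP13 has no further overlaps.
OP14 starts before OP15 ends → OP15 and OP14 overlap.
That's a conflict, so the schedule is not conflict-free.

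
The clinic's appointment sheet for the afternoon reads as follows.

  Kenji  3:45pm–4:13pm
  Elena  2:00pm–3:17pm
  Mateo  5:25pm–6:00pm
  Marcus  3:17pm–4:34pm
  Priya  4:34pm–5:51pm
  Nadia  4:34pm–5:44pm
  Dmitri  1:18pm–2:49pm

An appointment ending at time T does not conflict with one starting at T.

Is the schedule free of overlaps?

Sorted by start: Dmitri, Elena, Marcus, Kenji, Priya, Nadia, Mateo.
Elena starts before Dmitri ends → Dmitri and Elena overlap.
That's a conflict, so the schedule is not conflict-free.

No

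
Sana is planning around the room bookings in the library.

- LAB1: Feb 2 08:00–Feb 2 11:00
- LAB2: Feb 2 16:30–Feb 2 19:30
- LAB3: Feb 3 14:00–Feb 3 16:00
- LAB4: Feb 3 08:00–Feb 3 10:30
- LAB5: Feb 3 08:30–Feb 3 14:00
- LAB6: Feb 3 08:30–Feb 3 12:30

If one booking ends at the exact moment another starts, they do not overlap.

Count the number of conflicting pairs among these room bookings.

3

Sorted by start: LAB1, LAB2, LAB4, LAB5, LAB6, LAB3.
LAB2 starts after LAB1 ends, so nothing later overlaps LAB1 either.
LAB4 starts after LAB2 ends, so nothing later overlaps LAB2 either.
LAB5 starts before LAB4 ends → LAB4 and LAB5 overlap.
LAB6 starts before LAB4 ends → LAB4 and LAB6 overlap.
LAB3 starts after LAB4 ends.
LAB6 starts before LAB5 ends → LAB5 and LAB6 overlap.
LAB3 starts exactly when LAB5 ends (back-to-back, no overlap).
LAB3 starts after LAB6 ends.
Overlapping pairs: LAB4 & LAB5, LAB4 & LAB6, LAB5 & LAB6 — 3 in total.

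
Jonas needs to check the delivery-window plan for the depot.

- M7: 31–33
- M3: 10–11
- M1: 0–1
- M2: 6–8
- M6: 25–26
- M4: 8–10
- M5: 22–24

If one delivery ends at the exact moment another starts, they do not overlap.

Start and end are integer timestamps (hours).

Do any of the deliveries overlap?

No

Two intervals overlap when each starts before the other ends.
Sorted by start: M1, M2, M4, M3, M5, M6, M7.
M2 starts after M1 ends, so M1 has no further overlaps.
M4 starts exactly when M2 ends (back-to-back, no overlap), so M2 has no further overlaps.
M3 starts exactly when M4 ends (back-to-back, no overlap), so M4 has no further overlaps.
M5 starts after M3 ends, so M3 has no further overlaps.
M6 starts after M5 ends, so M5 has no further overlaps.
M7 starts after M6 ends.
Every pair is clear; the schedule has no overlaps.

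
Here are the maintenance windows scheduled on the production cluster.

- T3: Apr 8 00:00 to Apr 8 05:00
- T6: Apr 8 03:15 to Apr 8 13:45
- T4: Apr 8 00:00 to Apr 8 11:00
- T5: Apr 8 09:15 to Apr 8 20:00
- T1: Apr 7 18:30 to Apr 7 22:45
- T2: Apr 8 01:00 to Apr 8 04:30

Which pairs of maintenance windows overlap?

T2 & T3, T2 & T4, T2 & T6, T3 & T4, T3 & T6, T4 & T5, T4 & T6, T5 & T6

Two intervals overlap when each starts before the other ends.
Sorted by start: T1, T3, T4, T2, T6, T5.
T3 starts after T1 ends — done with T1.
T4 starts before T3 ends → T3 and T4 overlap.
T2 starts before T3 ends → T3 and T2 overlap.
T6 starts before T3 ends → T3 and T6 overlap.
T5 starts after T3 ends.
T2 starts before T4 ends → T4 and T2 overlap.
T6 starts before T4 ends → T4 and T6 overlap.
T5 starts before T4 ends → T4 and T5 overlap.
T6 starts before T2 ends → T2 and T6 overlap.
T5 starts after T2 ends.
T5 starts before T6 ends → T6 and T5 overlap.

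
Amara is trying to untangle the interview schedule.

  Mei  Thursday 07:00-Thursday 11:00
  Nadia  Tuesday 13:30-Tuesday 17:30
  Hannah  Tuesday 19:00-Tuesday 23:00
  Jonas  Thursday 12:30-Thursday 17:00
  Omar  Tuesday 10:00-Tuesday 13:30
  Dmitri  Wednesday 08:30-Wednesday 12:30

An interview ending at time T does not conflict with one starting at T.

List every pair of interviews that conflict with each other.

Sorted by start: Omar, Nadia, Hannah, Dmitri, Mei, Jonas.
Nadia starts exactly when Omar ends (back-to-back, no overlap); Omar is clear from here.
Hannah starts after Nadia ends; Nadia is clear from here.
Dmitri starts after Hannah ends; Hannah is clear from here.
Mei starts after Dmitri ends; Dmitri is clear from here.
Jonas starts after Mei ends.

no overlapping pairs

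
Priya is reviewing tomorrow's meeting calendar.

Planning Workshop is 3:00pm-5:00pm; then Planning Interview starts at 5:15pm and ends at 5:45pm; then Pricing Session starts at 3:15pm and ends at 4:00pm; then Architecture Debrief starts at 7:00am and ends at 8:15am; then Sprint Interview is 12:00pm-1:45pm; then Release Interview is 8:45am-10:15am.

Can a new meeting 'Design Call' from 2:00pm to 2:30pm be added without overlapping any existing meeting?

Yes — the slot is free

Architecture Debrief: ends 8:15am at or before Design Call starts 2:00pm → clear.
Release Interview: ends 10:15am at or before Design Call starts 2:00pm → clear.
Sprint Interview: ends 1:45pm at or before Design Call starts 2:00pm → clear.
Planning Workshop: starts 3:00pm at or after Design Call ends 2:30pm → clear.
Pricing Session: starts 3:15pm at or after Design Call ends 2:30pm → clear.
Planning Interview: starts 5:15pm at or after Design Call ends 2:30pm → clear.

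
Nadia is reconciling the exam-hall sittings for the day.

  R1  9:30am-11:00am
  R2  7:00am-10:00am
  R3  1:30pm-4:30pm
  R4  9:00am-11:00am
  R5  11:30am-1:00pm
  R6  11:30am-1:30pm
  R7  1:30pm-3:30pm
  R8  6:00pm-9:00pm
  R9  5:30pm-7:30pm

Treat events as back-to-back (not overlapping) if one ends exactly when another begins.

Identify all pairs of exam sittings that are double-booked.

Sorted by start: R2, R4, R1, R5, R6, R3, R7, R9, R8.
R4 starts before R2 ends → R2 and R4 overlap.
R1 starts before R2 ends → R2 and R1 overlap.
R5 starts after R2 ends, so R2 has no further overlaps.
R1 starts before R4 ends → R4 and R1 overlap.
R5 starts after R4 ends, so R4 has no further overlaps.
R5 starts after R1 ends, so R1 has no further overlaps.
R6 starts before R5 ends → R5 and R6 overlap.
R3 starts after R5 ends, so R5 has no further overlaps.
R3 starts exactly when R6 ends (back-to-back, no overlap), so R6 has no further overlaps.
R7 starts before R3 ends → R3 and R7 overlap.
R9 starts after R3 ends, so R3 has no further overlaps.
R9 starts after R7 ends, so R7 has no further overlaps.
R8 starts before R9 ends → R9 and R8 overlap.

R1 & R2, R1 & R4, R2 & R4, R3 & R7, R5 & R6, R8 & R9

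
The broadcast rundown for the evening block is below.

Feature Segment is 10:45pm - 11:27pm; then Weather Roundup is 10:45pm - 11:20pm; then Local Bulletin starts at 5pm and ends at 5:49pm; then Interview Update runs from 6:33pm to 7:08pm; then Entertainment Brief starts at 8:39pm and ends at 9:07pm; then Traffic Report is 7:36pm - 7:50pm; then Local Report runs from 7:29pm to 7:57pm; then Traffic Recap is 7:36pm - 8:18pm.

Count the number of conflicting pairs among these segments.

4

Two intervals overlap when each starts before the other ends.
Sorted by start: Local Bulletin, Interview Update, Local Report, Traffic Recap, Traffic Report, Entertainment Brief, Weather Roundup, Feature Segment.
Interview Update starts after Local Bulletin ends; Local Bulletin is clear from here.
Local Report starts after Interview Update ends; Interview Update is clear from here.
Traffic Recap starts before Local Report ends → Local Report and Traffic Recap overlap.
Traffic Report starts before Local Report ends → Local Report and Traffic Report overlap.
Entertainment Brief starts after Local Report ends; Local Report is clear from here.
Traffic Report starts before Traffic Recap ends → Traffic Recap and Traffic Report overlap.
Entertainment Brief starts after Traffic Recap ends; Traffic Recap is clear from here.
Entertainment Brief starts after Traffic Report ends; Traffic Report is clear from here.
Weather Roundup starts after Entertainment Brief ends; Entertainment Brief is clear from here.
Feature Segment starts before Weather Roundup ends → Weather Roundup and Feature Segment overlap.
Overlapping pairs: Feature Segment & Weather Roundup, Local Report & Traffic Recap, Local Report & Traffic Report, Traffic Recap & Traffic Report — 4 in total.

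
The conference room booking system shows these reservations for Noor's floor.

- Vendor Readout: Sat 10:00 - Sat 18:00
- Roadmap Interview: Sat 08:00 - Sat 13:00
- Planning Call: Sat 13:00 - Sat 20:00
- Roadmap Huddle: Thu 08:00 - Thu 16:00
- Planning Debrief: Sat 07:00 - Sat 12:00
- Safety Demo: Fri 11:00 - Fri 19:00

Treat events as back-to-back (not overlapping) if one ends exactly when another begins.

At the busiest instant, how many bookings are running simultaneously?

3

Walk through starts and ends in time order (an end at T is processed before a start at T):
Thu 08:00 start Roadmap Huddle → 1
Thu 16:00 end Roadmap Huddle → 0
Fri 11:00 start Safety Demo → 1
Fri 19:00 end Safety Demo → 0
Sat 07:00 start Planning Debrief → 1
Sat 08:00 start Roadmap Interview → 2
Sat 10:00 start Vendor Readout → 3
Sat 12:00 end Planning Debrief → 2
Sat 13:00 end Roadmap Interview → 1
Sat 13:00 start Planning Call → 2
Sat 18:00 end Vendor Readout → 1
Sat 20:00 end Planning Call → 0
Peak is 3, at Sat 10:00 (Planning Debrief, Roadmap Interview, Vendor Readout).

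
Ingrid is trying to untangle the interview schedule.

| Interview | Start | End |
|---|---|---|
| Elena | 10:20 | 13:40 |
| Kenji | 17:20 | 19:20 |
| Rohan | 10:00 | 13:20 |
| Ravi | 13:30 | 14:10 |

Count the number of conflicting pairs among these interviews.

2

Sorted by start: Rohan, Elena, Ravi, Kenji.
Elena starts before Rohan ends → Rohan and Elena overlap.
Ravi starts after Rohan ends; Rohan is clear from here.
Ravi starts before Elena ends → Elena and Ravi overlap.
Kenji starts after Elena ends.
Kenji starts after Ravi ends.
Overlapping pairs: Elena & Ravi, Elena & Rohan — 2 in total.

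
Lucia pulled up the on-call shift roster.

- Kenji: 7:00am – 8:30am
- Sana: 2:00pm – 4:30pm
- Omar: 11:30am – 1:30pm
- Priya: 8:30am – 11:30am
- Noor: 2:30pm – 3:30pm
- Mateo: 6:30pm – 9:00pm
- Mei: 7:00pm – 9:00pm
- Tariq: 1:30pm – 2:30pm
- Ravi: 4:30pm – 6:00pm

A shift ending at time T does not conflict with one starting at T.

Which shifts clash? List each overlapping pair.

Mateo & Mei, Noor & Sana, Sana & Tariq

Sorted by start: Kenji, Priya, Omar, Tariq, Sana, Noor, Ravi, Mateo, Mei.
Priya starts exactly when Kenji ends (back-to-back, no overlap); Kenji is clear from here.
Omar starts exactly when Priya ends (back-to-back, no overlap); Priya is clear from here.
Tariq starts exactly when Omar ends (back-to-back, no overlap); Omar is clear from here.
Sana starts before Tariq ends → Tariq and Sana overlap.
Noor starts exactly when Tariq ends (back-to-back, no overlap); Tariq is clear from here.
Noor starts before Sana ends → Sana and Noor overlap.
Ravi starts exactly when Sana ends (back-to-back, no overlap); Sana is clear from here.
Ravi starts after Noor ends; Noor is clear from here.
Mateo starts after Ravi ends; Ravi is clear from here.
Mei starts before Mateo ends → Mateo and Mei overlap.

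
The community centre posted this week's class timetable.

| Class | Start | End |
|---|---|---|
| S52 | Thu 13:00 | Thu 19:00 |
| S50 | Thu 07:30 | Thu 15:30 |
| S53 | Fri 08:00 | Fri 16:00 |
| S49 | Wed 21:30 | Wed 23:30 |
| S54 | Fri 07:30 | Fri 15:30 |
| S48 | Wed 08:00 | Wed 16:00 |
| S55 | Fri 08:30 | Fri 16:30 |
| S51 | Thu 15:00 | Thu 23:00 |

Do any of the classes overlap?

Check each pair: they overlap iff neither finishes before the other starts.
Sorted by start: S48, S49, S50, S52, S51, S54, S53, S55.
S49 starts after S48 ends, so nothing later overlaps S48 either.
S50 starts after S49 ends, so nothing later overlaps S49 either.
S52 starts before S50 ends → S50 and S52 overlap.
That's a conflict, so the schedule is not conflict-free.

Yes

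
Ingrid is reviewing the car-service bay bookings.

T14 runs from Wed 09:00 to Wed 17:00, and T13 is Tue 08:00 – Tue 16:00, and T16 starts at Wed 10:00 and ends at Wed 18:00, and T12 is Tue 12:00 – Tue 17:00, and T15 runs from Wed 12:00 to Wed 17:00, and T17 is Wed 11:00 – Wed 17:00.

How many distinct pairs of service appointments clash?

Sorted by start: T13, T12, T14, T16, T17, T15.
T12 starts before T13 ends → T13 and T12 overlap.
T14 starts after T13 ends — done with T13.
T14 starts after T12 ends — done with T12.
T16 starts before T14 ends → T14 and T16 overlap.
T17 starts before T14 ends → T14 and T17 overlap.
T15 starts before T14 ends → T14 and T15 overlap.
T17 starts before T16 ends → T16 and T17 overlap.
T15 starts before T16 ends → T16 and T15 overlap.
T15 starts before T17 ends → T17 and T15 overlap.
Overlapping pairs: T12 & T13, T14 & T15, T14 & T16, T14 & T17, T15 & T16, T15 & T17, T16 & T17 — 7 in total.

7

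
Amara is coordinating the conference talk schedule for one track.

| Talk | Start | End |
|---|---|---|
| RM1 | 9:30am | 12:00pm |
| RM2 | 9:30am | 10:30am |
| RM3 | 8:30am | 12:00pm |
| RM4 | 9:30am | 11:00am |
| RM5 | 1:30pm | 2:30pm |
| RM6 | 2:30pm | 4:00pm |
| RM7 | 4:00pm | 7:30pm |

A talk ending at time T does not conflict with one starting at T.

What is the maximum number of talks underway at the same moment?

4

Sort all start/end points and keep a running count:
8:30am start RM3 → 1
9:30am start RM1 → 2
9:30am start RM2 → 3
9:30am start RM4 → 4
10:30am end RM2 → 3
11:00am end RM4 → 2
12:00pm end RM1 → 1
12:00pm end RM3 → 0
1:30pm start RM5 → 1
2:30pm end RM5 → 0
2:30pm start RM6 → 1
4:00pm end RM6 → 0
4:00pm start RM7 → 1
7:30pm end RM7 → 0
Peak is 4, at 9:30am (RM1, RM2, RM3, RM4).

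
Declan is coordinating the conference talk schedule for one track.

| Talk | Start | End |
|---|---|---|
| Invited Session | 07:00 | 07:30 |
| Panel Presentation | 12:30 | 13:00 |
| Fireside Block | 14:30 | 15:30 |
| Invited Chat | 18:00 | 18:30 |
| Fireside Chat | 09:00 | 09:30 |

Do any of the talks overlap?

Sorted by start: Invited Session, Fireside Chat, Panel Presentation, Fireside Block, Invited Chat.
Fireside Chat starts after Invited Session ends; Invited Session is clear from here.
Panel Presentation starts after Fireside Chat ends; Fireside Chat is clear from here.
Fireside Block starts after Panel Presentation ends; Panel Presentation is clear from here.
Invited Chat starts after Fireside Block ends.
Every pair is clear; the schedule has no overlaps.

No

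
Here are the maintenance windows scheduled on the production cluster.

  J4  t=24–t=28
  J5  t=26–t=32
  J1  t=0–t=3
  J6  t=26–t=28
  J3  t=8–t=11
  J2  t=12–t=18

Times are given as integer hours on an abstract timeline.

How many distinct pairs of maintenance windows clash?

3

Two intervals overlap when each starts before the other ends.
Sorted by start: J1, J3, J2, J4, J5, J6.
J3 starts after J1 ends; J1 is clear from here.
J2 starts after J3 ends; J3 is clear from here.
J4 starts after J2 ends; J2 is clear from here.
J5 starts before J4 ends → J4 and J5 overlap.
J6 starts before J4 ends → J4 and J6 overlap.
J6 starts before J5 ends → J5 and J6 overlap.
Overlapping pairs: J4 & J5, J4 & J6, J5 & J6 — 3 in total.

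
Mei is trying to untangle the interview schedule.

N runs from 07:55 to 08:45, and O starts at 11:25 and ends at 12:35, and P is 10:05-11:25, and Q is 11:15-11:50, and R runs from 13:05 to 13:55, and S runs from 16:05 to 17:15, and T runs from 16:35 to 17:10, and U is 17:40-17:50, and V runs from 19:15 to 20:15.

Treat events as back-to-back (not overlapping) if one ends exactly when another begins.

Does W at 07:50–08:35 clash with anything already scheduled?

Yes — it overlaps N

N: starts 07:55 before W ends 08:35, and ends 08:45 after W starts 07:50 → overlap.
P: starts 10:05 at or after W ends 08:35 → clear.
Q: starts 11:15 at or after W ends 08:35 → clear.
O: starts 11:25 at or after W ends 08:35 → clear.
R: starts 13:05 at or after W ends 08:35 → clear.
S: starts 16:05 at or after W ends 08:35 → clear.
T: starts 16:35 at or after W ends 08:35 → clear.
U: starts 17:40 at or after W ends 08:35 → clear.
V: starts 19:15 at or after W ends 08:35 → clear.
W overlaps N.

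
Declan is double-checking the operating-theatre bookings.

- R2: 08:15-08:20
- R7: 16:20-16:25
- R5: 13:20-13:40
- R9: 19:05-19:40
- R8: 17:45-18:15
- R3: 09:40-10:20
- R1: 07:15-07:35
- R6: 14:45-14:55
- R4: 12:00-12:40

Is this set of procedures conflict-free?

Sorted by start: R1, R2, R3, R4, R5, R6, R7, R8, R9.
R2 starts after R1 ends; R1 is clear from here.
R3 starts after R2 ends; R2 is clear from here.
R4 starts after R3 ends; R3 is clear from here.
R5 starts after R4 ends; R4 is clear from here.
R6 starts after R5 ends; R5 is clear from here.
R7 starts after R6 ends; R6 is clear from here.
R8 starts after R7 ends; R7 is clear from here.
R9 starts after R8 ends.
Every pair is clear; the schedule has no overlaps.

Yes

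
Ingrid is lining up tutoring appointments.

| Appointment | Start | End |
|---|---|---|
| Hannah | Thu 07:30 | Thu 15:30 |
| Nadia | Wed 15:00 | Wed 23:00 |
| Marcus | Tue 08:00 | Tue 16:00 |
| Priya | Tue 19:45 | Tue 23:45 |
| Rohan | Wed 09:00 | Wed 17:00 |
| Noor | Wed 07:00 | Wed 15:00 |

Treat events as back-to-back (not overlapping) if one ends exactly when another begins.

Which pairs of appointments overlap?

Nadia & Rohan, Noor & Rohan

Sorted by start: Marcus, Priya, Noor, Rohan, Nadia, Hannah.
Priya starts after Marcus ends; Marcus is clear from here.
Noor starts after Priya ends; Priya is clear from here.
Rohan starts before Noor ends → Noor and Rohan overlap.
Nadia starts exactly when Noor ends (back-to-back, no overlap); Noor is clear from here.
Nadia starts before Rohan ends → Rohan and Nadia overlap.
Hannah starts after Rohan ends.
Hannah starts after Nadia ends.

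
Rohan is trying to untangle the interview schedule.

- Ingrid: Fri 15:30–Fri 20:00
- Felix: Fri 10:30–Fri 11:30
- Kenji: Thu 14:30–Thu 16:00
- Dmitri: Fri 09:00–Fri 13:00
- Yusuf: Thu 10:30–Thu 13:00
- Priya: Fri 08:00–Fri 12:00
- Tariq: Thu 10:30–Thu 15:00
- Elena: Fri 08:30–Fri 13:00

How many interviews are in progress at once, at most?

4

Sweep the timeline, counting +1 at each start and −1 at each end (ends before starts at a tie):
Thu 10:30 start Tariq → 1
Thu 10:30 start Yusuf → 2
Thu 13:00 end Yusuf → 1
Thu 14:30 start Kenji → 2
Thu 15:00 end Tariq → 1
Thu 16:00 end Kenji → 0
Fri 08:00 start Priya → 1
Fri 08:30 start Elena → 2
Fri 09:00 start Dmitri → 3
Fri 10:30 start Felix → 4
Fri 11:30 end Felix → 3
Fri 12:00 end Priya → 2
Fri 13:00 end Dmitri → 1
Fri 13:00 end Elena → 0
Fri 15:30 start Ingrid → 1
Fri 20:00 end Ingrid → 0
Peak is 4, at Fri 10:30 (Dmitri, Elena, Felix, Priya).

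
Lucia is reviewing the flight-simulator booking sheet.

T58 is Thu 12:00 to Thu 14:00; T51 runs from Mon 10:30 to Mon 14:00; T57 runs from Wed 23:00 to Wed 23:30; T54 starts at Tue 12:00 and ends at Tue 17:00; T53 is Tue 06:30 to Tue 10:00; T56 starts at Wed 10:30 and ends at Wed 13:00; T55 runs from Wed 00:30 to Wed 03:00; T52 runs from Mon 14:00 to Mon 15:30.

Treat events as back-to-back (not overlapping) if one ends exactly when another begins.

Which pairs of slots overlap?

no conflicts

Sorted by start: T51, T52, T53, T54, T55, T56, T57, T58.
T52 starts exactly when T51 ends (back-to-back, no overlap), so nothing later overlaps T51 either.
T53 starts after T52 ends, so nothing later overlaps T52 either.
T54 starts after T53 ends, so nothing later overlaps T53 either.
T55 starts after T54 ends, so nothing later overlaps T54 either.
T56 starts after T55 ends, so nothing later overlaps T55 either.
T57 starts after T56 ends, so nothing later overlaps T56 either.
T58 starts after T57 ends.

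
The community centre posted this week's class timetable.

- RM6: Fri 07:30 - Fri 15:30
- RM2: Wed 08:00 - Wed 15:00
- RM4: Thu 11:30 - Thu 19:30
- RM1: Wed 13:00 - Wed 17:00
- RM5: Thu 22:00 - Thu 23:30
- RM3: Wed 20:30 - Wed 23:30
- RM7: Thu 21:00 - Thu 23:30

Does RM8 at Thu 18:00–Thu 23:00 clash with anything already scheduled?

RM2: ends Wed 15:00 at or before RM8 starts Thu 18:00 → clear.
RM1: ends Wed 17:00 at or before RM8 starts Thu 18:00 → clear.
RM3: ends Wed 23:30 at or before RM8 starts Thu 18:00 → clear.
RM4: starts Thu 11:30 before RM8 ends Thu 23:00, and ends Thu 19:30 after RM8 starts Thu 18:00 → overlap.
RM7: starts Thu 21:00 before RM8 ends Thu 23:00, and ends Thu 23:30 after RM8 starts Thu 18:00 → overlap.
RM5: starts Thu 22:00 before RM8 ends Thu 23:00, and ends Thu 23:30 after RM8 starts Thu 18:00 → overlap.
RM6: starts Fri 07:30 at or after RM8 ends Thu 23:00 → clear.
RM8 overlaps RM4, RM5, RM7.

Yes — it overlaps RM4, RM5, RM7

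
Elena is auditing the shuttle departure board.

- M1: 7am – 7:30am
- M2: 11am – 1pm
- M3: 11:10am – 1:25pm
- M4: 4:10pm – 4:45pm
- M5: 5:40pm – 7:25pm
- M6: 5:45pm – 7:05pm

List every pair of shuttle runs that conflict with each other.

M2 & M3, M5 & M6

Sorted by start: M1, M2, M3, M4, M5, M6.
M2 starts after M1 ends — done with M1.
M3 starts before M2 ends → M2 and M3 overlap.
M4 starts after M2 ends — done with M2.
M4 starts after M3 ends — done with M3.
M5 starts after M4 ends — done with M4.
M6 starts before M5 ends → M5 and M6 overlap.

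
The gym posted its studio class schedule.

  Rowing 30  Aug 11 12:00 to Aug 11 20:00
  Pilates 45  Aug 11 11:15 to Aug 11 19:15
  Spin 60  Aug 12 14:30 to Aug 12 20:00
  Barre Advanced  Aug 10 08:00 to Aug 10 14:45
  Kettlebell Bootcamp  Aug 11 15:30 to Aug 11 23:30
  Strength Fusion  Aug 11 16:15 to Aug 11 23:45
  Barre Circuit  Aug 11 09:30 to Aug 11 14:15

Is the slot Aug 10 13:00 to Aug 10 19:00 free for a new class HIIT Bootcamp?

No — it overlaps Barre Advanced

Barre Advanced: starts Aug 10 08:00 before HIIT Bootcamp ends Aug 10 19:00, and ends Aug 10 14:45 after HIIT Bootcamp starts Aug 10 13:00 → overlap.
Barre Circuit: starts Aug 11 09:30 at or after HIIT Bootcamp ends Aug 10 19:00 → clear.
Pilates 45: starts Aug 11 11:15 at or after HIIT Bootcamp ends Aug 10 19:00 → clear.
Rowing 30: starts Aug 11 12:00 at or after HIIT Bootcamp ends Aug 10 19:00 → clear.
Kettlebell Bootcamp: starts Aug 11 15:30 at or after HIIT Bootcamp ends Aug 10 19:00 → clear.
Strength Fusion: starts Aug 11 16:15 at or after HIIT Bootcamp ends Aug 10 19:00 → clear.
Spin 60: starts Aug 12 14:30 at or after HIIT Bootcamp ends Aug 10 19:00 → clear.
HIIT Bootcamp overlaps Barre Advanced.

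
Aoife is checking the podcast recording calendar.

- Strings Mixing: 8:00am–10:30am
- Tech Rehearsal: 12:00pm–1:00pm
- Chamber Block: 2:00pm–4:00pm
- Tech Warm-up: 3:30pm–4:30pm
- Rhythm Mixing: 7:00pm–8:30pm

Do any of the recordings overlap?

Sorted by start: Strings Mixing, Tech Rehearsal, Chamber Block, Tech Warm-up, Rhythm Mixing.
Tech Rehearsal starts after Strings Mixing ends — done with Strings Mixing.
Chamber Block starts after Tech Rehearsal ends — done with Tech Rehearsal.
Tech Warm-up starts before Chamber Block ends → Chamber Block and Tech Warm-up overlap.
That's a conflict, so the schedule is not conflict-free.

Yes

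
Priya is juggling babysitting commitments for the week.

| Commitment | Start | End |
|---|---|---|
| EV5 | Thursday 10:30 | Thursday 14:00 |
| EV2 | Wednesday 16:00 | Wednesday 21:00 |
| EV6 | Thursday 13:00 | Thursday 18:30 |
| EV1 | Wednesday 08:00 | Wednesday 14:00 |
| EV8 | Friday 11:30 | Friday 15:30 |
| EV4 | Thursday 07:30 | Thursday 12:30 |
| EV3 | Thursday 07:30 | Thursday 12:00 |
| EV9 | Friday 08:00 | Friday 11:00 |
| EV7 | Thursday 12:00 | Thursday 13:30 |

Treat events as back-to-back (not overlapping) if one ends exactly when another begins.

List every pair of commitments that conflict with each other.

Sorted by start: EV1, EV2, EV3, EV4, EV5, EV7, EV6, EV9, EV8.
EV2 starts after EV1 ends — done with EV1.
EV3 starts after EV2 ends — done with EV2.
EV4 starts before EV3 ends → EV3 and EV4 overlap.
EV5 starts before EV3 ends → EV3 and EV5 overlap.
EV7 starts exactly when EV3 ends (back-to-back, no overlap) — done with EV3.
EV5 starts before EV4 ends → EV4 and EV5 overlap.
EV7 starts before EV4 ends → EV4 and EV7 overlap.
EV6 starts after EV4 ends — done with EV4.
EV7 starts before EV5 ends → EV5 and EV7 overlap.
EV6 starts before EV5 ends → EV5 and EV6 overlap.
EV9 starts after EV5 ends — done with EV5.
EV6 starts before EV7 ends → EV7 and EV6 overlap.
EV9 starts after EV7 ends — done with EV7.
EV9 starts after EV6 ends — done with EV6.
EV8 starts after EV9 ends.

EV3 & EV4, EV3 & EV5, EV4 & EV5, EV4 & EV7, EV5 & EV6, EV5 & EV7, EV6 & EV7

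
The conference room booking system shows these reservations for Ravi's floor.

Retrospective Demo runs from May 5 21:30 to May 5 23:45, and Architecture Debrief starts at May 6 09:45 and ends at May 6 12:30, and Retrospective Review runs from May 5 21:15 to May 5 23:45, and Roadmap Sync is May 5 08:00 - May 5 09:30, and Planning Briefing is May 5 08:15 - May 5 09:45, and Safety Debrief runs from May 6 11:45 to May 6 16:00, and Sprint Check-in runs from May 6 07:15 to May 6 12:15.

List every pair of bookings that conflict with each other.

Architecture Debrief & Safety Debrief, Architecture Debrief & Sprint Check-in, Planning Briefing & Roadmap Sync, Retrospective Demo & Retrospective Review, Safety Debrief & Sprint Check-in

Sorted by start: Roadmap Sync, Planning Briefing, Retrospective Review, Retrospective Demo, Sprint Check-in, Architecture Debrief, Safety Debrief.
Planning Briefing starts before Roadmap Sync ends → Roadmap Sync and Planning Briefing overlap.
Retrospective Review starts after Roadmap Sync ends; Roadmap Sync is clear from here.
Retrospective Review starts after Planning Briefing ends; Planning Briefing is clear from here.
Retrospective Demo starts before Retrospective Review ends → Retrospective Review and Retrospective Demo overlap.
Sprint Check-in starts after Retrospective Review ends; Retrospective Review is clear from here.
Sprint Check-in starts after Retrospective Demo ends; Retrospective Demo is clear from here.
Architecture Debrief starts before Sprint Check-in ends → Sprint Check-in and Architecture Debrief overlap.
Safety Debrief starts before Sprint Check-in ends → Sprint Check-in and Safety Debrief overlap.
Safety Debrief starts before Architecture Debrief ends → Architecture Debrief and Safety Debrief overlap.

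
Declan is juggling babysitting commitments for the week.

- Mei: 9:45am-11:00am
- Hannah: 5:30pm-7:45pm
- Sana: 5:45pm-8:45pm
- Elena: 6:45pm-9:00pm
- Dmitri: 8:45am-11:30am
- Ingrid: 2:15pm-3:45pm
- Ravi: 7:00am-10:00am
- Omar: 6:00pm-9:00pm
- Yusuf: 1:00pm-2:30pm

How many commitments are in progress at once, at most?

Sweep the timeline, counting +1 at each start and −1 at each end (ends before starts at a tie):
7:00am start Ravi → 1
8:45am start Dmitri → 2
9:45am start Mei → 3
10:00am end Ravi → 2
11:00am end Mei → 1
11:30am end Dmitri → 0
1:00pm start Yusuf → 1
2:15pm start Ingrid → 2
2:30pm end Yusuf → 1
3:45pm end Ingrid → 0
5:30pm start Hannah → 1
5:45pm start Sana → 2
6:00pm start Omar → 3
6:45pm start Elena → 4
7:45pm end Hannah → 3
8:45pm end Sana → 2
9:00pm end Elena → 1
9:00pm end Omar → 0
Peak is 4, at 6:45pm (Elena, Hannah, Omar, Sana).

4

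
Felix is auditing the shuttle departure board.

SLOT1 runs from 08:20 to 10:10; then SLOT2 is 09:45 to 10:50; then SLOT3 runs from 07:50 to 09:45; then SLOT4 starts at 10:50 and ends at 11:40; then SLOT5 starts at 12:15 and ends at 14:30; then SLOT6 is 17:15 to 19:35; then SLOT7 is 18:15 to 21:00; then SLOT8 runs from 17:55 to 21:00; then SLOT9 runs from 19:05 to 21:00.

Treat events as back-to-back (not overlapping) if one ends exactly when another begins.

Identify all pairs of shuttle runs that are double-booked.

Sorted by start: SLOT3, SLOT1, SLOT2, SLOT4, SLOT5, SLOT6, SLOT8, SLOT7, SLOT9.
SLOT1 starts before SLOT3 ends → SLOT3 and SLOT1 overlap.
SLOT2 starts exactly when SLOT3 ends (back-to-back, no overlap), so SLOT3 has no further overlaps.
SLOT2 starts before SLOT1 ends → SLOT1 and SLOT2 overlap.
SLOT4 starts after SLOT1 ends, so SLOT1 has no further overlaps.
SLOT4 starts exactly when SLOT2 ends (back-to-back, no overlap), so SLOT2 has no further overlaps.
SLOT5 starts after SLOT4 ends, so SLOT4 has no further overlaps.
SLOT6 starts after SLOT5 ends, so SLOT5 has no further overlaps.
SLOT8 starts before SLOT6 ends → SLOT6 and SLOT8 overlap.
SLOT7 starts before SLOT6 ends → SLOT6 and SLOT7 overlap.
SLOT9 starts before SLOT6 ends → SLOT6 and SLOT9 overlap.
SLOT7 starts before SLOT8 ends → SLOT8 and SLOT7 overlap.
SLOT9 starts before SLOT8 ends → SLOT8 and SLOT9 overlap.
SLOT9 starts before SLOT7 ends → SLOT7 and SLOT9 overlap.

SLOT1 & SLOT2, SLOT1 & SLOT3, SLOT6 & SLOT7, SLOT6 & SLOT8, SLOT6 & SLOT9, SLOT7 & SLOT8, SLOT7 & SLOT9, SLOT8 & SLOT9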